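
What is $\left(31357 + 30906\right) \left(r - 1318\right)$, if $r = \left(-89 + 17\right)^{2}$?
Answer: $240708758$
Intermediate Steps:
$r = 5184$ ($r = \left(-72\right)^{2} = 5184$)
$\left(31357 + 30906\right) \left(r - 1318\right) = \left(31357 + 30906\right) \left(5184 - 1318\right) = 62263 \cdot 3866 = 240708758$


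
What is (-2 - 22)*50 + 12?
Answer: -1188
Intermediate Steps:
(-2 - 22)*50 + 12 = -24*50 + 12 = -1200 + 12 = -1188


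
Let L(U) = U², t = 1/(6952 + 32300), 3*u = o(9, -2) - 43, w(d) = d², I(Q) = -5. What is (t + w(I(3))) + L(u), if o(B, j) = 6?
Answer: 20855899/117756 ≈ 177.11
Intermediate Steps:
u = -37/3 (u = (6 - 43)/3 = (⅓)*(-37) = -37/3 ≈ -12.333)
t = 1/39252 ≈ 2.5476e-5
(t + w(I(3))) + L(u) = (1/39252 + (-5)²) + (-37/3)² = (1/39252 + 25) + 1369/9 = 981301/39252 + 1369/9 = 20855899/117756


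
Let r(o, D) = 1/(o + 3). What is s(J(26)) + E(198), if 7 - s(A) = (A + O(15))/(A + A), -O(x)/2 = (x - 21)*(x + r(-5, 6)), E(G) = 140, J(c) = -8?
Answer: 1259/8 ≈ 157.38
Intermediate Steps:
r(o, D) = 1/(3 + o)
O(x) = -2*(-21 + x)*(-½ + x) (O(x) = -2*(x - 21)*(x + 1/(3 - 5)) = -2*(-21 + x)*(x + 1/(-2)) = -2*(-21 + x)*(x - ½) = -2*(-21 + x)*(-½ + x))
s(A) = 7 - (174 + A)/(2*A) (s(A) = 7 - (A + (-21 - 2*15² + 43*15))/(A + A) = 7 - (A + (-21 - 2*225 + 645))/(2*A) = 7 - (A + (-21 - 450 + 645))*1/(2*A) = 7 - (A + 174)*1/(2*A) = 7 - (174 + A)*1/(2*A) = 7 - (174 + A)/(2*A))
s(J(26)) + E(198) = (13/2 - 87/(-8)) + 140 = (13/2 - 87*(-⅛)) + 140 = (13/2 + 87/8) + 140 = 139/8 + 140 = 1259/8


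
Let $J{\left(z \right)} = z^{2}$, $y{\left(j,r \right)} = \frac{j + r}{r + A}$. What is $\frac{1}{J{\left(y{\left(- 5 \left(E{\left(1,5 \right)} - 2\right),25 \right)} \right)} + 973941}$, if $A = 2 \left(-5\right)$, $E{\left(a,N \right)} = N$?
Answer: $\frac{9}{8765473} \approx 1.0268 \cdot 10^{-6}$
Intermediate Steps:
$A = -10$
$y{\left(j,r \right)} = \frac{j + r}{-10 + r}$ ($y{\left(j,r \right)} = \frac{j + r}{r - 10} = \frac{j + r}{-10 + r}$)
$\frac{1}{J{\left(y{\left(- 5 \left(E{\left(1,5 \right)} - 2\right),25 \right)} \right)} + 973941} = \frac{1}{\left(\frac{- 5 \left(5 - 2\right) + 25}{-10 + 25}\right)^{2} + 973941} = \frac{1}{\left(\frac{\left(-5\right) 3 + 25}{15}\right)^{2} + 973941} = \frac{1}{\left(\frac{-15 + 25}{15}\right)^{2} + 973941} = \frac{1}{\left(\frac{1}{15} \cdot 10\right)^{2} + 973941} = \frac{1}{\left(\frac{2}{3}\right)^{2} + 973941} = \frac{1}{\frac{4}{9} + 973941} = \frac{1}{\frac{8765473}{9}} = \frac{9}{8765473}$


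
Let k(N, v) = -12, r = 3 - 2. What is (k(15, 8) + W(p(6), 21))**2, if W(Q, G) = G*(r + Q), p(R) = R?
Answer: 18225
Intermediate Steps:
r = 1
W(Q, G) = G*(1 + Q)
(k(15, 8) + W(p(6), 21))**2 = (-12 + 21*(1 + 6))**2 = (-12 + 21*7)**2 = (-12 + 147)**2 = 135**2 = 18225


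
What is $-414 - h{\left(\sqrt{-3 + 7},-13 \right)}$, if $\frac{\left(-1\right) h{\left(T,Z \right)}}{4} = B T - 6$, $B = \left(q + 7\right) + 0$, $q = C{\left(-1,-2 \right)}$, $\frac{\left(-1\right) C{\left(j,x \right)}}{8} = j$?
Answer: $-318$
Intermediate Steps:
$C{\left(j,x \right)} = - 8 j$
$q = 8$ ($q = \left(-8\right) \left(-1\right) = 8$)
$B = 15$ ($B = \left(8 + 7\right) + 0 = 15 + 0 = 15$)
$h{\left(T,Z \right)} = 24 - 60 T$ ($h{\left(T,Z \right)} = - 4 \left(15 T - 6\right) = - 4 \left(-6 + 15 T\right) = 24 - 60 T$)
$-414 - h{\left(\sqrt{-3 + 7},-13 \right)} = -414 - \left(24 - 60 \sqrt{-3 + 7}\right) = -414 - \left(24 - 60 \sqrt{4}\right) = -414 - \left(24 - 120\right) = -414 - -96 = -414 + 96 = -318$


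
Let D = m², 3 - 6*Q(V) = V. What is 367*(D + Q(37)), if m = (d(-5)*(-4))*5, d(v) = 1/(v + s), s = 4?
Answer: 434161/3 ≈ 1.4472e+5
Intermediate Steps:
Q(V) = ½ - V/6
d(v) = 1/(4 + v) (d(v) = 1/(v + 4) = 1/(4 + v))
m = 20 (m = (-4/(4 - 5))*5 = (-4/(-1))*5 = -1*(-4)*5 = 4*5 = 20)
D = 400 (D = 20² = 400)
367*(D + Q(37)) = 367*(400 + (½ - ⅙*37)) = 367*(400 + (½ - 37/6)) = 367*(400 - 17/3) = 367*(1183/3) = 434161/3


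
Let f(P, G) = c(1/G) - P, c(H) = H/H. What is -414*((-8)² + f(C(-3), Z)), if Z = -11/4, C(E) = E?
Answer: -28152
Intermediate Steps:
c(H) = 1
Z = -11/4 (Z = -11*¼ = -11/4 ≈ -2.7500)
f(P, G) = 1 - P
-414*((-8)² + f(C(-3), Z)) = -414*((-8)² + (1 - 1*(-3))) = -414*(64 + (1 + 3)) = -414*(64 + 4) = -414*68 = -28152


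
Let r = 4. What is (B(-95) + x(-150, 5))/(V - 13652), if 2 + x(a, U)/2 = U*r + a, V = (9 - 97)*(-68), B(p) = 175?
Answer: 89/7668 ≈ 0.011607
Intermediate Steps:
V = 5984 (V = -88*(-68) = 5984)
x(a, U) = -4 + 2*a + 8*U (x(a, U) = -4 + 2*(U*4 + a) = -4 + 2*(4*U + a) = -4 + 2*(a + 4*U) = -4 + (2*a + 8*U) = -4 + 2*a + 8*U)
(B(-95) + x(-150, 5))/(V - 13652) = (175 + (-4 + 2*(-150) + 8*5))/(5984 - 13652) = (175 + (-4 - 300 + 40))/(-7668) = (175 - 264)*(-1/7668) = -89*(-1/7668) = 89/7668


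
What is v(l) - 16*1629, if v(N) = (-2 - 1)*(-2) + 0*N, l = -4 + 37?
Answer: -26058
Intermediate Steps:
l = 33
v(N) = 6 (v(N) = -3*(-2) + 0 = 6 + 0 = 6)
v(l) - 16*1629 = 6 - 16*1629 = 6 - 1*26064 = 6 - 26064 = -26058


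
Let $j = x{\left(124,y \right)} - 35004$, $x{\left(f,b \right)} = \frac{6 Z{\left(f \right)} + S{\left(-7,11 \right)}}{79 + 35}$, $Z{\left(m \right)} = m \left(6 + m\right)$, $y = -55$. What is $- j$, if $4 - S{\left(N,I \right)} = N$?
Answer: $\frac{3893725}{114} \approx 34156.0$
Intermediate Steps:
$S{\left(N,I \right)} = 4 - N$
$x{\left(f,b \right)} = \frac{11}{114} + \frac{f \left(6 + f\right)}{19}$ ($x{\left(f,b \right)} = \frac{6 f \left(6 + f\right) + \left(4 - -7\right)}{79 + 35} = \frac{6 f \left(6 + f\right) + \left(4 + 7\right)}{114} = \left(6 f \left(6 + f\right) + 11\right) \frac{1}{114} = \left(11 + 6 f \left(6 + f\right)\right) \frac{1}{114} = \frac{11}{114} + \frac{f \left(6 + f\right)}{19}$)
$j = - \frac{3893725}{114}$ ($j = \left(\frac{11}{114} + \frac{1}{19} \cdot 124 \left(6 + 124\right)\right) - 35004 = \left(\frac{11}{114} + \frac{1}{19} \cdot 124 \cdot 130\right) - 35004 = \left(\frac{11}{114} + \frac{16120}{19}\right) - 35004 = \frac{96731}{114} - 35004 = - \frac{3893725}{114} \approx -34156.0$)
$- j = \left(-1\right) \left(- \frac{3893725}{114}\right) = \frac{3893725}{114}$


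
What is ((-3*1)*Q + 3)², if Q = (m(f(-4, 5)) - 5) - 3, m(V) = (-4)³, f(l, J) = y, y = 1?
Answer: 47961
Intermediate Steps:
f(l, J) = 1
m(V) = -64
Q = -72 (Q = (-64 - 5) - 3 = -69 - 3 = -72)
((-3*1)*Q + 3)² = (-3*1*(-72) + 3)² = (-3*(-72) + 3)² = (216 + 3)² = 219² = 47961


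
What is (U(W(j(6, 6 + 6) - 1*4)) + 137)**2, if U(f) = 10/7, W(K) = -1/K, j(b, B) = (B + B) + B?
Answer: 938961/49 ≈ 19162.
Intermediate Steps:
j(b, B) = 3*B (j(b, B) = 2*B + B = 3*B)
U(f) = 10/7 (U(f) = 10*(1/7) = 10/7)
(U(W(j(6, 6 + 6) - 1*4)) + 137)**2 = (10/7 + 137)**2 = (969/7)**2 = 938961/49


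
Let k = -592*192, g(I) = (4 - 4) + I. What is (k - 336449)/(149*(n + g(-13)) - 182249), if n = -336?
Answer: 450113/234250 ≈ 1.9215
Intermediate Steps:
g(I) = I (g(I) = 0 + I = I)
k = -113664
(k - 336449)/(149*(n + g(-13)) - 182249) = (-113664 - 336449)/(149*(-336 - 13) - 182249) = -450113/(149*(-349) - 182249) = -450113/(-52001 - 182249) = -450113/(-234250) = -450113*(-1/234250) = 450113/234250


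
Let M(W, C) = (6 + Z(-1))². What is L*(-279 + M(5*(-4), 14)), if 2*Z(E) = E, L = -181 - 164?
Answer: 343275/4 ≈ 85819.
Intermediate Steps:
L = -345
Z(E) = E/2
M(W, C) = 121/4 (M(W, C) = (6 + (½)*(-1))² = (6 - ½)² = (11/2)² = 121/4)
L*(-279 + M(5*(-4), 14)) = -345*(-279 + 121/4) = -345*(-995/4) = 343275/4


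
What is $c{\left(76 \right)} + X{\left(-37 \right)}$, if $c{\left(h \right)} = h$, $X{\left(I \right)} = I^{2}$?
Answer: $1445$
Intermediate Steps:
$c{\left(76 \right)} + X{\left(-37 \right)} = 76 + \left(-37\right)^{2} = 76 + 1369 = 1445$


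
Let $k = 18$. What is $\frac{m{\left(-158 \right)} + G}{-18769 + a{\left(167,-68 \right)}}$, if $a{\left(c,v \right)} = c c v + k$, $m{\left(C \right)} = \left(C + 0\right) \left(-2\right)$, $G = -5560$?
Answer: $\frac{1748}{638401} \approx 0.0027381$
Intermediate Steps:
$m{\left(C \right)} = - 2 C$ ($m{\left(C \right)} = C \left(-2\right) = - 2 C$)
$a{\left(c,v \right)} = 18 + v c^{2}$ ($a{\left(c,v \right)} = c c v + 18 = c^{2} v + 18 = v c^{2} + 18 = 18 + v c^{2}$)
$\frac{m{\left(-158 \right)} + G}{-18769 + a{\left(167,-68 \right)}} = \frac{\left(-2\right) \left(-158\right) - 5560}{-18769 + \left(18 - 68 \cdot 167^{2}\right)} = \frac{316 - 5560}{-18769 + \left(18 - 1896452\right)} = - \frac{5244}{-18769 + \left(18 - 1896452\right)} = - \frac{5244}{-18769 - 1896434} = - \frac{5244}{-1915203} = \left(-5244\right) \left(- \frac{1}{1915203}\right) = \frac{1748}{638401}$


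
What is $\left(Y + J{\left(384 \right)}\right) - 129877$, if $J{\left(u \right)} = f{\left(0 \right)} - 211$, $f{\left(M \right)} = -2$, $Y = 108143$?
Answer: $-21947$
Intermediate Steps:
$J{\left(u \right)} = -213$ ($J{\left(u \right)} = -2 - 211 = -213$)
$\left(Y + J{\left(384 \right)}\right) - 129877 = \left(108143 - 213\right) - 129877 = 107930 - 129877 = -21947$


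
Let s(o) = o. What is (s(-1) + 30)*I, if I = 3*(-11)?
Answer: -957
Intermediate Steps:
I = -33
(s(-1) + 30)*I = (-1 + 30)*(-33) = 29*(-33) = -957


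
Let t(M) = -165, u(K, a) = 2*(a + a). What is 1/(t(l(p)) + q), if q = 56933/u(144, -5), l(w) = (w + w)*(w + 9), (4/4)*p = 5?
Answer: -20/60233 ≈ -0.00033204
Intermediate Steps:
p = 5
u(K, a) = 4*a (u(K, a) = 2*(2*a) = 4*a)
l(w) = 2*w*(9 + w) (l(w) = (2*w)*(9 + w) = 2*w*(9 + w))
q = -56933/20 (q = 56933/((4*(-5))) = 56933/(-20) = 56933*(-1/20) = -56933/20 ≈ -2846.6)
1/(t(l(p)) + q) = 1/(-165 - 56933/20) = 1/(-60233/20) = -20/60233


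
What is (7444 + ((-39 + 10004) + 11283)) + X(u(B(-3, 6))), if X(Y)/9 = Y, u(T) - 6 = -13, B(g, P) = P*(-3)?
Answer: 28629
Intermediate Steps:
B(g, P) = -3*P
u(T) = -7 (u(T) = 6 - 13 = -7)
X(Y) = 9*Y
(7444 + ((-39 + 10004) + 11283)) + X(u(B(-3, 6))) = (7444 + ((-39 + 10004) + 11283)) + 9*(-7) = (7444 + (9965 + 11283)) - 63 = (7444 + 21248) - 63 = 28692 - 63 = 28629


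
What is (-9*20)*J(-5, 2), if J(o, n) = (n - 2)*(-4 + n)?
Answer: 0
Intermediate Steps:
J(o, n) = (-4 + n)*(-2 + n) (J(o, n) = (-2 + n)*(-4 + n) = (-4 + n)*(-2 + n))
(-9*20)*J(-5, 2) = (-9*20)*(8 + 2² - 6*2) = -180*(8 + 4 - 12) = -180*0 = 0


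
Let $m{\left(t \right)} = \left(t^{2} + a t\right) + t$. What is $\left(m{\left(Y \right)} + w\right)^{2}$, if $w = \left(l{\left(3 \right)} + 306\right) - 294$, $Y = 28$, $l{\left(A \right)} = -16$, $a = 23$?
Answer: $2108304$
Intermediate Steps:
$m{\left(t \right)} = t^{2} + 24 t$ ($m{\left(t \right)} = \left(t^{2} + 23 t\right) + t = t^{2} + 24 t$)
$w = -4$ ($w = \left(-16 + 306\right) - 294 = 290 - 294 = -4$)
$\left(m{\left(Y \right)} + w\right)^{2} = \left(28 \left(24 + 28\right) - 4\right)^{2} = \left(28 \cdot 52 - 4\right)^{2} = \left(1456 - 4\right)^{2} = 1452^{2} = 2108304$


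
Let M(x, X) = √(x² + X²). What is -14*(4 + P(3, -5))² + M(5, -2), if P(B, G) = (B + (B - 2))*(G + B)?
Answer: -224 + √29 ≈ -218.61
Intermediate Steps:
P(B, G) = (-2 + 2*B)*(B + G) (P(B, G) = (B + (-2 + B))*(B + G) = (-2 + 2*B)*(B + G))
M(x, X) = √(X² + x²)
-14*(4 + P(3, -5))² + M(5, -2) = -14*(4 + (-2*3 - 2*(-5) + 2*3² + 2*3*(-5)))² + √((-2)² + 5²) = -14*(4 + (-6 + 10 + 2*9 - 30))² + √(4 + 25) = -14*(4 + (-6 + 10 + 18 - 30))² + √29 = -14*(4 - 8)² + √29 = -14*(-4)² + √29 = -14*16 + √29 = -224 + √29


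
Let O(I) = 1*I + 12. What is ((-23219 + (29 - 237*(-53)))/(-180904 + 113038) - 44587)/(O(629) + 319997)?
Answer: -1008643571/7253472836 ≈ -0.13906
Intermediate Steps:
O(I) = 12 + I (O(I) = I + 12 = 12 + I)
((-23219 + (29 - 237*(-53)))/(-180904 + 113038) - 44587)/(O(629) + 319997) = ((-23219 + (29 - 237*(-53)))/(-180904 + 113038) - 44587)/((12 + 629) + 319997) = ((-23219 + (29 + 12561))/(-67866) - 44587)/(641 + 319997) = ((-23219 + 12590)*(-1/67866) - 44587)/320638 = (-10629*(-1/67866) - 44587)*(1/320638) = (3543/22622 - 44587)*(1/320638) = -1008643571/22622*1/320638 = -1008643571/7253472836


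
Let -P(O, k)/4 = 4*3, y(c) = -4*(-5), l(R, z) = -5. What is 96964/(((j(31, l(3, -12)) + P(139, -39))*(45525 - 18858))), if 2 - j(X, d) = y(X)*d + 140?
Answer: -48482/1146681 ≈ -0.042280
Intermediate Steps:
y(c) = 20
P(O, k) = -48 (P(O, k) = -16*3 = -4*12 = -48)
j(X, d) = -138 - 20*d (j(X, d) = 2 - (20*d + 140) = 2 - (140 + 20*d) = 2 + (-140 - 20*d) = -138 - 20*d)
96964/(((j(31, l(3, -12)) + P(139, -39))*(45525 - 18858))) = 96964/((((-138 - 20*(-5)) - 48)*(45525 - 18858))) = 96964/((((-138 + 100) - 48)*26667)) = 96964/(((-38 - 48)*26667)) = 96964/((-86*26667)) = 96964/(-2293362) = 96964*(-1/2293362) = -48482/1146681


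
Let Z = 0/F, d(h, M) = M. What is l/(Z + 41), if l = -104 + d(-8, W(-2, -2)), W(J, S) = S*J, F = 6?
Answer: -100/41 ≈ -2.4390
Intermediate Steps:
W(J, S) = J*S
Z = 0 (Z = 0/6 = 0*(1/6) = 0)
l = -100 (l = -104 - 2*(-2) = -104 + 4 = -100)
l/(Z + 41) = -100/(0 + 41) = -100/41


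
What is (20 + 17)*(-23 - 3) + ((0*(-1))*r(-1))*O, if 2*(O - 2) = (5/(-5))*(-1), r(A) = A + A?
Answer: -962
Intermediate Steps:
r(A) = 2*A
O = 5/2 (O = 2 + ((5/(-5))*(-1))/2 = 2 + (-1/5*5*(-1))/2 = 2 + (-1*(-1))/2 = 2 + (1/2)*1 = 2 + 1/2 = 5/2 ≈ 2.5000)
(20 + 17)*(-23 - 3) + ((0*(-1))*r(-1))*O = (20 + 17)*(-23 - 3) + ((0*(-1))*(2*(-1)))*(5/2) = 37*(-26) + (0*(-2))*(5/2) = -962 + 0*(5/2) = -962 + 0 = -962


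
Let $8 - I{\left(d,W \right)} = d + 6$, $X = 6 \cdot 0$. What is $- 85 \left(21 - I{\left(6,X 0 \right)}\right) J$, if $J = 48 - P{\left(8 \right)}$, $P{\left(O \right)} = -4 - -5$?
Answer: $-99875$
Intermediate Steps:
$X = 0$
$P{\left(O \right)} = 1$ ($P{\left(O \right)} = -4 + 5 = 1$)
$J = 47$ ($J = 48 - 1 = 47$)
$I{\left(d,W \right)} = 2 - d$ ($I{\left(d,W \right)} = 8 - \left(d + 6\right) = 8 - \left(6 + d\right) = 2 - d$)
$- 85 \left(21 - I{\left(6,X 0 \right)}\right) J = - 85 \left(21 - \left(2 - 6\right)\right) 47 = - 85 \left(21 - -4\right) 47 = - 85 \left(21 + 4\right) 47 = \left(-85\right) 25 \cdot 47 = \left(-2125\right) 47 = -99875$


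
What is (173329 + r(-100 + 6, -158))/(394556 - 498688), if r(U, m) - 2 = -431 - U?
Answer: -86497/52066 ≈ -1.6613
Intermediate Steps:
r(U, m) = -429 - U (r(U, m) = 2 + (-431 - U) = -429 - U)
(173329 + r(-100 + 6, -158))/(394556 - 498688) = (173329 + (-429 - (-100 + 6)))/(394556 - 498688) = (173329 + (-429 - 1*(-94)))/(-104132) = (173329 + (-429 + 94))*(-1/104132) = (173329 - 335)*(-1/104132) = 172994*(-1/104132) = -86497/52066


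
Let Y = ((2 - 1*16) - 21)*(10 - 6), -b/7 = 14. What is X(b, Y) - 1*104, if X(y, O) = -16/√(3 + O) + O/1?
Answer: -244 + 16*I*√137/137 ≈ -244.0 + 1.367*I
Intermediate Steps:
b = -98 (b = -7*14 = -98)
Y = -140 (Y = ((2 - 16) - 21)*4 = (-14 - 21)*4 = -35*4 = -140)
X(y, O) = O - 16/√(3 + O) (X(y, O) = -16/√(3 + O) + O*1 = -16/√(3 + O) + O = O - 16/√(3 + O))
X(b, Y) - 1*104 = (-140 - 16/√(3 - 140)) - 1*104 = (-140 - (-16)*I*√137/137) - 104 = (-140 + 16*I*√137/137) - 104 = -244 + 16*I*√137/137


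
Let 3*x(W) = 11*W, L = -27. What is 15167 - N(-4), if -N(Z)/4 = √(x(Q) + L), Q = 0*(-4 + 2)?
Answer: 15167 + 12*I*√3 ≈ 15167.0 + 20.785*I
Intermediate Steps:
Q = 0 (Q = 0*(-2) = 0)
x(W) = 11*W/3 (x(W) = (11*W)/3 = 11*W/3)
N(Z) = -12*I*√3 (N(Z) = -4*√((11/3)*0 - 27) = -4*√(0 - 27) = -12*I*√3)
15167 - N(-4) = 15167 - (-12)*I*√3 = 15167 + 12*I*√3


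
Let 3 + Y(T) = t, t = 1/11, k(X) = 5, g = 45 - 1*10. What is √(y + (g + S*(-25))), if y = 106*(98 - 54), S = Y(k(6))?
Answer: √577379/11 ≈ 69.078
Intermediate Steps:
g = 35 (g = 45 - 10 = 35)
t = 1/11 ≈ 0.090909
Y(T) = -32/11 (Y(T) = -3 + 1/11 = -32/11)
S = -32/11 ≈ -2.9091
y = 4664 (y = 106*44 = 4664)
√(y + (g + S*(-25))) = √(4664 + (35 - 32/11*(-25))) = √(4664 + (35 + 800/11)) = √(4664 + 1185/11) = √(52489/11) = √577379/11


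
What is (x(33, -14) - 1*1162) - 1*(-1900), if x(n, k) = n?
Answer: 771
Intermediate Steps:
(x(33, -14) - 1*1162) - 1*(-1900) = (33 - 1*1162) - 1*(-1900) = (33 - 1162) + 1900 = -1129 + 1900 = 771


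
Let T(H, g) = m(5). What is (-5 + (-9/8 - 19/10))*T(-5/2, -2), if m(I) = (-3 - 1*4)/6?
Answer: 749/80 ≈ 9.3625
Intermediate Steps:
m(I) = -7/6 (m(I) = (-3 - 4)*(1/6) = -7*1/6 = -7/6)
T(H, g) = -7/6
(-5 + (-9/8 - 19/10))*T(-5/2, -2) = (-5 + (-9/8 - 19/10))*(-7/6) = (-5 - 121/40)*(-7/6) = -321/40*(-7/6) = 749/80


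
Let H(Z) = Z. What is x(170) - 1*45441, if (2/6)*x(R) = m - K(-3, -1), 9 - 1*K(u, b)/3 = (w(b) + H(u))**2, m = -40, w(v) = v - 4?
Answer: -45066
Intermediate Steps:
w(v) = -4 + v
K(u, b) = 27 - 3*(-4 + b + u)**2 (K(u, b) = 27 - 3*((-4 + b) + u)**2 = 27 - 3*(-4 + b + u)**2)
x(R) = 375 (x(R) = 3*(-40 - (27 - 3*(-4 - 1 - 3)**2)) = 3*(-40 - (27 - 3*(-8)**2)) = 3*(-40 - (27 - 3*64)) = 3*(-40 - (27 - 192)) = 3*(-40 - 1*(-165)) = 3*(-40 + 165) = 3*125 = 375)
x(170) - 1*45441 = 375 - 1*45441 = 375 - 45441 = -45066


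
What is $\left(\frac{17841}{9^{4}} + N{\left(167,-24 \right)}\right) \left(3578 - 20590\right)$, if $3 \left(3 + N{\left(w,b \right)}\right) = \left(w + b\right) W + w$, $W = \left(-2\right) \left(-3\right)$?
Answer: $- \frac{12701346332}{2187} \approx -5.8077 \cdot 10^{6}$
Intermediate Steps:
$W = 6$
$N{\left(w,b \right)} = -3 + 2 b + \frac{7 w}{3}$ ($N{\left(w,b \right)} = -3 + \frac{\left(w + b\right) 6 + w}{3} = -3 + \frac{\left(b + w\right) 6 + w}{3} = -3 + \frac{\left(6 b + 6 w\right) + w}{3} = -3 + \frac{6 b + 7 w}{3} = -3 + \left(2 b + \frac{7 w}{3}\right) = -3 + 2 b + \frac{7 w}{3}$)
$\left(\frac{17841}{9^{4}} + N{\left(167,-24 \right)}\right) \left(3578 - 20590\right) = \left(\frac{17841}{9^{4}} + \left(-3 + 2 \left(-24\right) + \frac{7}{3} \cdot 167\right)\right) \left(3578 - 20590\right) = \left(\frac{17841}{6561} - - \frac{1016}{3}\right) \left(-17012\right) = \left(17841 \cdot \frac{1}{6561} + \frac{1016}{3}\right) \left(-17012\right) = \left(\frac{5947}{2187} + \frac{1016}{3}\right) \left(-17012\right) = \frac{746611}{2187} \left(-17012\right) = - \frac{12701346332}{2187}$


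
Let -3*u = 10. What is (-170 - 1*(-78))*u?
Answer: 920/3 ≈ 306.67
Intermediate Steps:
u = -10/3 (u = -⅓*10 = -10/3 ≈ -3.3333)
(-170 - 1*(-78))*u = (-170 - 1*(-78))*(-10/3) = (-170 + 78)*(-10/3) = -92*(-10/3) = 920/3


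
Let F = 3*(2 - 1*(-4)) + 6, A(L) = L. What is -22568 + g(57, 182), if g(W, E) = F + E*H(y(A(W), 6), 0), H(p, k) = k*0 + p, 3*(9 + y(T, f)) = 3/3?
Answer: -72364/3 ≈ -24121.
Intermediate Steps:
y(T, f) = -26/3 (y(T, f) = -9 + (3/3)/3 = -9 + (3*(⅓))/3 = -9 + (⅓)*1 = -9 + ⅓ = -26/3)
H(p, k) = p (H(p, k) = 0 + p = p)
F = 24 (F = 3*(2 + 4) + 6 = 3*6 + 6 = 18 + 6 = 24)
g(W, E) = 24 - 26*E/3 (g(W, E) = 24 + E*(-26/3) = 24 - 26*E/3)
-22568 + g(57, 182) = -22568 + (24 - 26/3*182) = -22568 + (24 - 4732/3) = -22568 - 4660/3 = -72364/3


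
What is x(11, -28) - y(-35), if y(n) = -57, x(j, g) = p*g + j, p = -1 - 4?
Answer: 208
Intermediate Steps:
p = -5
x(j, g) = j - 5*g (x(j, g) = -5*g + j = j - 5*g)
x(11, -28) - y(-35) = (11 - 5*(-28)) - 1*(-57) = (11 + 140) + 57 = 151 + 57 = 208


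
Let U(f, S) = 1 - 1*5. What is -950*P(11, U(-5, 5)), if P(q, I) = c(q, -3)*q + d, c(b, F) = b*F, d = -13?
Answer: 357200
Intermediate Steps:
c(b, F) = F*b
U(f, S) = -4 (U(f, S) = 1 - 5 = -4)
P(q, I) = -13 - 3*q² (P(q, I) = (-3*q)*q - 13 = -3*q² - 13 = -13 - 3*q²)
-950*P(11, U(-5, 5)) = -950*(-13 - 3*11²) = -950*(-13 - 3*121) = -950*(-13 - 363) = -950*(-376) = 357200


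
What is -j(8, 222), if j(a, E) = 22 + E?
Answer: -244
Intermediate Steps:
-j(8, 222) = -(22 + 222) = -1*244 = -244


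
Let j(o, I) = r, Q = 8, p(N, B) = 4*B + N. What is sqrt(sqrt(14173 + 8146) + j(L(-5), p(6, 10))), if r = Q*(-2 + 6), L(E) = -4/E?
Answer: sqrt(32 + sqrt(22319)) ≈ 13.468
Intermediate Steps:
p(N, B) = N + 4*B
r = 32 (r = 8*(-2 + 6) = 8*4 = 32)
j(o, I) = 32
sqrt(sqrt(14173 + 8146) + j(L(-5), p(6, 10))) = sqrt(sqrt(14173 + 8146) + 32) = sqrt(sqrt(22319) + 32) = sqrt(32 + sqrt(22319))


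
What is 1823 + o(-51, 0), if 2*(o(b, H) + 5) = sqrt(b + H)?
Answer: 1818 + I*sqrt(51)/2 ≈ 1818.0 + 3.5707*I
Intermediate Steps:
o(b, H) = -5 + sqrt(H + b)/2 (o(b, H) = -5 + sqrt(b + H)/2 = -5 + sqrt(H + b)/2)
1823 + o(-51, 0) = 1823 + (-5 + sqrt(0 - 51)/2) = 1823 + (-5 + sqrt(-51)/2) = 1823 + (-5 + (I*sqrt(51))/2) = 1823 + (-5 + I*sqrt(51)/2) = 1818 + I*sqrt(51)/2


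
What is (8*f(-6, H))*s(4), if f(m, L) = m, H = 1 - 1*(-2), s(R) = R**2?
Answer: -768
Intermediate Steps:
H = 3 (H = 1 + 2 = 3)
(8*f(-6, H))*s(4) = (8*(-6))*4**2 = -48*16 = -768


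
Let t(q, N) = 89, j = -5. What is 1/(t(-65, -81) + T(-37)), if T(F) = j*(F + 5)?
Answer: 1/249 ≈ 0.0040161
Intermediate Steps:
T(F) = -25 - 5*F (T(F) = -5*(F + 5) = -5*(5 + F) = -25 - 5*F)
1/(t(-65, -81) + T(-37)) = 1/(89 + (-25 - 5*(-37))) = 1/(89 + (-25 + 185)) = 1/(89 + 160) = 1/249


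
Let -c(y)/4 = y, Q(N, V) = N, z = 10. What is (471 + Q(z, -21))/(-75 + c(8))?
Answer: -481/107 ≈ -4.4953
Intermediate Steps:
c(y) = -4*y
(471 + Q(z, -21))/(-75 + c(8)) = (471 + 10)/(-75 - 4*8) = 481/(-75 - 32) = 481/(-107) = 481*(-1/107) = -481/107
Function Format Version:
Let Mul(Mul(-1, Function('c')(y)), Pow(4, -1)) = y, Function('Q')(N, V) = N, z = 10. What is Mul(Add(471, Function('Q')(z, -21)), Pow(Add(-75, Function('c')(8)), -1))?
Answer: Rational(-481, 107) ≈ -4.4953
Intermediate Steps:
Function('c')(y) = Mul(-4, y)
Mul(Add(471, Function('Q')(z, -21)), Pow(Add(-75, Function('c')(8)), -1)) = Mul(Add(471, 10), Pow(Add(-75, Mul(-4, 8)), -1)) = Mul(481, Pow(Add(-75, -32), -1)) = Mul(481, Pow(-107, -1)) = Mul(481, Rational(-1, 107)) = Rational(-481, 107)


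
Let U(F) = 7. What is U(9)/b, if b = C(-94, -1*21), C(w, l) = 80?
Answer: 7/80 ≈ 0.087500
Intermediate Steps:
b = 80
U(9)/b = 7/80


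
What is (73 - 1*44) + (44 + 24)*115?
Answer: 7849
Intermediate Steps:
(73 - 1*44) + (44 + 24)*115 = (73 - 44) + 68*115 = 29 + 7820 = 7849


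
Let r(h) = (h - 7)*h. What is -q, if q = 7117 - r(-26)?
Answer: -6259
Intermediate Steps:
r(h) = h*(-7 + h) (r(h) = (-7 + h)*h = h*(-7 + h))
q = 6259 (q = 7117 - (-26)*(-7 - 26) = 7117 - (-26)*(-33) = 7117 - 1*858 = 7117 - 858 = 6259)
-q = -1*6259 = -6259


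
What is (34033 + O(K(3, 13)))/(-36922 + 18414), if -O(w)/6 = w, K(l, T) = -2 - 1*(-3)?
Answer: -4861/2644 ≈ -1.8385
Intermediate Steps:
K(l, T) = 1 (K(l, T) = -2 + 3 = 1)
O(w) = -6*w
(34033 + O(K(3, 13)))/(-36922 + 18414) = (34033 - 6*1)/(-36922 + 18414) = (34033 - 6)/(-18508) = 34027*(-1/18508) = -4861/2644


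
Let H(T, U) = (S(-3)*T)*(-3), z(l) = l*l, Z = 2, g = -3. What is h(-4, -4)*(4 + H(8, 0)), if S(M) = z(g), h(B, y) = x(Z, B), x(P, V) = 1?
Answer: -212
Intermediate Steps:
z(l) = l**2
h(B, y) = 1
S(M) = 9 (S(M) = (-3)**2 = 9)
H(T, U) = -27*T (H(T, U) = (9*T)*(-3) = -27*T)
h(-4, -4)*(4 + H(8, 0)) = 1*(4 - 27*8) = 1*(4 - 216) = 1*(-212) = -212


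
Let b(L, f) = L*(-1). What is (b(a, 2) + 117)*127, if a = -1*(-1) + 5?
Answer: 14097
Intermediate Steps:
a = 6 (a = 1 + 5 = 6)
b(L, f) = -L
(b(a, 2) + 117)*127 = (-1*6 + 117)*127 = (-6 + 117)*127 = 111*127 = 14097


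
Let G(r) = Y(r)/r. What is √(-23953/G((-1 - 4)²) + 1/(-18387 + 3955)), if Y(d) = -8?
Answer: √974412829698/3608 ≈ 273.59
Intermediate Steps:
G(r) = -8/r
√(-23953/G((-1 - 4)²) + 1/(-18387 + 3955)) = √(-23953*(-(-1 - 4)²/8) + 1/(-18387 + 3955)) = √(-23953/((-8/((-5)²))) + 1/(-14432)) = √(-23953/((-8/25)) - 1/14432) = √(-23953/((-8*1/25)) - 1/14432) = √(-23953/(-8/25) - 1/14432) = √(-23953*(-25/8) - 1/14432) = √(598825/8 - 1/14432) = √(1080280299/14432) = √974412829698/3608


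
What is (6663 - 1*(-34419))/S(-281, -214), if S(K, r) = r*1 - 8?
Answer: -6847/37 ≈ -185.05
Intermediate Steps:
S(K, r) = -8 + r (S(K, r) = r - 8 = -8 + r)
(6663 - 1*(-34419))/S(-281, -214) = (6663 - 1*(-34419))/(-8 - 214) = (6663 + 34419)/(-222) = 41082*(-1/222) = -6847/37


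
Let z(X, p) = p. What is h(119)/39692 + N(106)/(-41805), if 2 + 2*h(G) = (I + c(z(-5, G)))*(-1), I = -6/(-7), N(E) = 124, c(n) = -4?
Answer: -8571359/2903817105 ≈ -0.0029518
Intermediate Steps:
I = 6/7 (I = -6*(-1/7) = 6/7 ≈ 0.85714)
h(G) = 4/7 (h(G) = -1 + ((6/7 - 4)*(-1))/2 = -1 + (-22/7*(-1))/2 = -1 + (1/2)*(22/7) = -1 + 11/7 = 4/7)
h(119)/39692 + N(106)/(-41805) = (4/7)/39692 + 124/(-41805) = (4/7)*(1/39692) + 124*(-1/41805) = 1/69461 - 124/41805 = -8571359/2903817105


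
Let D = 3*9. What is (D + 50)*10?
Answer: 770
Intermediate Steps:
D = 27
(D + 50)*10 = (27 + 50)*10 = 77*10 = 770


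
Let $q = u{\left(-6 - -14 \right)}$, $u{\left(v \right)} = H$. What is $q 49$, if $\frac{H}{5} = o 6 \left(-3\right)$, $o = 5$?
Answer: $-22050$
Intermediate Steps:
$H = -450$ ($H = 5 \cdot 5 \cdot 6 \left(-3\right) = 5 \cdot 30 \left(-3\right) = 5 \left(-90\right) = -450$)
$u{\left(v \right)} = -450$
$q = -450$
$q 49 = \left(-450\right) 49 = -22050$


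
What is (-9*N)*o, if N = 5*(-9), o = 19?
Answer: 7695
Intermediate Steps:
N = -45
(-9*N)*o = -9*(-45)*19 = 405*19 = 7695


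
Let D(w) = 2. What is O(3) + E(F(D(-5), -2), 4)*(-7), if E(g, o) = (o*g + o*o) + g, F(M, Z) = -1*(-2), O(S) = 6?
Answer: -176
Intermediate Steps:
F(M, Z) = 2
E(g, o) = g + o**2 + g*o (E(g, o) = (g*o + o**2) + g = (o**2 + g*o) + g = g + o**2 + g*o)
O(3) + E(F(D(-5), -2), 4)*(-7) = 6 + (2 + 4**2 + 2*4)*(-7) = 6 + (2 + 16 + 8)*(-7) = 6 + 26*(-7) = 6 - 182 = -176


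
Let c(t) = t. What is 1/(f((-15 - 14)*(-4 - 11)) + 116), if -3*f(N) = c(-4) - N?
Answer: 3/787 ≈ 0.0038119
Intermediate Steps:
f(N) = 4/3 + N/3 (f(N) = -(-4 - N)/3 = 4/3 + N/3)
1/(f((-15 - 14)*(-4 - 11)) + 116) = 1/((4/3 + ((-15 - 14)*(-4 - 11))/3) + 116) = 1/((4/3 + (-29*(-15))/3) + 116) = 1/((4/3 + (⅓)*435) + 116) = 1/((4/3 + 145) + 116) = 1/(439/3 + 116) = 1/(787/3) = 3/787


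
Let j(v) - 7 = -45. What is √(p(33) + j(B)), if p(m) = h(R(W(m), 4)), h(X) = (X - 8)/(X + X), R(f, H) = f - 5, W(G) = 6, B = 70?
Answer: I*√166/2 ≈ 6.442*I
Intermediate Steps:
j(v) = -38 (j(v) = 7 - 45 = -38)
R(f, H) = -5 + f
h(X) = (-8 + X)/(2*X) (h(X) = (-8 + X)/((2*X)) = (-8 + X)*(1/(2*X)) = (-8 + X)/(2*X))
p(m) = -7/2 (p(m) = (-8 + (-5 + 6))/(2*(-5 + 6)) = (½)*(-8 + 1)/1 = (½)*1*(-7) = -7/2)
√(p(33) + j(B)) = √(-7/2 - 38) = √(-83/2) = I*√166/2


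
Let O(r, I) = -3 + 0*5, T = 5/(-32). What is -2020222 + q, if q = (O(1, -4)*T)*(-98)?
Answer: -32324287/16 ≈ -2.0203e+6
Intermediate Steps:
T = -5/32 (T = 5*(-1/32) = -5/32 ≈ -0.15625)
O(r, I) = -3 (O(r, I) = -3 + 0 = -3)
q = -735/16 (q = -3*(-5/32)*(-98) = (15/32)*(-98) = -735/16 ≈ -45.938)
-2020222 + q = -2020222 - 735/16 = -32324287/16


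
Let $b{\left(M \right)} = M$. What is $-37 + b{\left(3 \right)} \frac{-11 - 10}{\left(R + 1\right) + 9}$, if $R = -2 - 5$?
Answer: $-58$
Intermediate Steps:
$R = -7$
$-37 + b{\left(3 \right)} \frac{-11 - 10}{\left(R + 1\right) + 9} = -37 + 3 \frac{-11 - 10}{\left(-7 + 1\right) + 9} = -37 + 3 \left(- \frac{21}{-6 + 9}\right) = -37 + 3 \left(- \frac{21}{3}\right) = -37 + 3 \left(\left(-21\right) \frac{1}{3}\right) = -37 + 3 \left(-7\right) = -37 - 21 = -58$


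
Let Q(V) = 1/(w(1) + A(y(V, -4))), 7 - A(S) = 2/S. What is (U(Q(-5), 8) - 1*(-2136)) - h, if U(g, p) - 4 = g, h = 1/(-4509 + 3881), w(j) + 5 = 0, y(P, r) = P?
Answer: 1008137/471 ≈ 2140.4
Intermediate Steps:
A(S) = 7 - 2/S
w(j) = -5 (w(j) = -5 + 0 = -5)
h = -1/628 (h = 1/(-628) = -1/628 ≈ -0.0015924)
Q(V) = 1/(2 - 2/V) (Q(V) = 1/(-5 + (7 - 2/V)) = 1/(2 - 2/V))
U(g, p) = 4 + g
(U(Q(-5), 8) - 1*(-2136)) - h = ((4 + (½)*(-5)/(-1 - 5)) - 1*(-2136)) - 1*(-1/628) = ((4 + (½)*(-5)/(-6)) + 2136) + 1/628 = ((4 + (½)*(-5)*(-⅙)) + 2136) + 1/628 = ((4 + 5/12) + 2136) + 1/628 = (53/12 + 2136) + 1/628 = 25685/12 + 1/628 = 1008137/471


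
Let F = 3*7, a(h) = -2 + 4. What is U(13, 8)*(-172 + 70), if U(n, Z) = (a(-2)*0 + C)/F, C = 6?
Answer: -204/7 ≈ -29.143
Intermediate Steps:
a(h) = 2
F = 21
U(n, Z) = 2/7 (U(n, Z) = (2*0 + 6)/21 = (0 + 6)*(1/21) = 6*(1/21) = 2/7)
U(13, 8)*(-172 + 70) = 2*(-172 + 70)/7 = (2/7)*(-102) = -204/7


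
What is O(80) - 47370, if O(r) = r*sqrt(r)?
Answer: -47370 + 320*sqrt(5) ≈ -46654.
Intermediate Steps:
O(r) = r**(3/2)
O(80) - 47370 = 80**(3/2) - 47370 = 320*sqrt(5) - 47370 = -47370 + 320*sqrt(5)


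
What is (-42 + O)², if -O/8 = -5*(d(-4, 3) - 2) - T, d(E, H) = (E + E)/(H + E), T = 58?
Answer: 438244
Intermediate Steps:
d(E, H) = 2*E/(E + H) (d(E, H) = (2*E)/(E + H) = 2*E/(E + H))
O = 704 (O = -8*(-5*(2*(-4)/(-4 + 3) - 2) - 1*58) = -8*(-5*(2*(-4)/(-1) - 2) - 58) = -8*(-5*(2*(-4)*(-1) - 2) - 58) = -8*(-5*(8 - 2) - 58) = -8*(-5*6 - 58) = -8*(-30 - 58) = -8*(-88) = 704)
(-42 + O)² = (-42 + 704)² = 662² = 438244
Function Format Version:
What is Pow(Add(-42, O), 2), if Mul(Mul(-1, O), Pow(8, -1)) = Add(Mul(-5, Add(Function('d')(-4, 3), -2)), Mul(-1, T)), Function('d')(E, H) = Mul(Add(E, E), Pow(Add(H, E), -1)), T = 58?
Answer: 438244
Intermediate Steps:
Function('d')(E, H) = Mul(2, E, Pow(Add(E, H), -1)) (Function('d')(E, H) = Mul(Mul(2, E), Pow(Add(E, H), -1)) = Mul(2, E, Pow(Add(E, H), -1)))
O = 704 (O = Mul(-8, Add(Mul(-5, Add(Mul(2, -4, Pow(Add(-4, 3), -1)), -2)), Mul(-1, 58))) = Mul(-8, Add(Mul(-5, Add(Mul(2, -4, Pow(-1, -1)), -2)), -58)) = Mul(-8, Add(Mul(-5, Add(Mul(2, -4, -1), -2)), -58)) = Mul(-8, Add(Mul(-5, Add(8, -2)), -58)) = Mul(-8, Add(Mul(-5, 6), -58)) = Mul(-8, Add(-30, -58)) = Mul(-8, -88) = 704)
Pow(Add(-42, O), 2) = Pow(Add(-42, 704), 2) = Pow(662, 2) = 438244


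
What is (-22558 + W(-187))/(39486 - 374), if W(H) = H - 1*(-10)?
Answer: -22735/39112 ≈ -0.58128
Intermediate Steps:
W(H) = 10 + H (W(H) = H + 10 = 10 + H)
(-22558 + W(-187))/(39486 - 374) = (-22558 + (10 - 187))/(39486 - 374) = (-22558 - 177)/39112 = -22735*1/39112 = -22735/39112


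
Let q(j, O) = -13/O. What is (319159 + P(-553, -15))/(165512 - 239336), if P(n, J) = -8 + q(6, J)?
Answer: -2393639/553680 ≈ -4.3231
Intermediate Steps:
P(n, J) = -8 - 13/J
(319159 + P(-553, -15))/(165512 - 239336) = (319159 + (-8 - 13/(-15)))/(165512 - 239336) = (319159 + (-8 - 13*(-1/15)))/(-73824) = (319159 + (-8 + 13/15))*(-1/73824) = (319159 - 107/15)*(-1/73824) = (4787278/15)*(-1/73824) = -2393639/553680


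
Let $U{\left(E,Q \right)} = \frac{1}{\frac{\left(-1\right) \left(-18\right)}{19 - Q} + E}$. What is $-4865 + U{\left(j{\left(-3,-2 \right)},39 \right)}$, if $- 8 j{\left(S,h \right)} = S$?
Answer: $- \frac{102205}{21} \approx -4866.9$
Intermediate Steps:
$j{\left(S,h \right)} = - \frac{S}{8}$
$U{\left(E,Q \right)} = \frac{1}{E + \frac{18}{19 - Q}}$ ($U{\left(E,Q \right)} = \frac{1}{\frac{18}{19 - Q} + E} = \frac{1}{E + \frac{18}{19 - Q}}$)
$-4865 + U{\left(j{\left(-3,-2 \right)},39 \right)} = -4865 + \frac{19 - 39}{18 + 19 \left(\left(- \frac{1}{8}\right) \left(-3\right)\right) - \left(- \frac{1}{8}\right) \left(-3\right) 39} = -4865 + \frac{19 - 39}{18 + 19 \cdot \frac{3}{8} - \frac{3}{8} \cdot 39} = -4865 + \frac{1}{18 + \frac{57}{8} - \frac{117}{8}} \left(-20\right) = -4865 + \frac{1}{\frac{21}{2}} \left(-20\right) = -4865 + \frac{2}{21} \left(-20\right) = -4865 - \frac{40}{21} = - \frac{102205}{21}$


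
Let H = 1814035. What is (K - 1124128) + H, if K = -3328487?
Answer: -2638580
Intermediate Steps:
(K - 1124128) + H = (-3328487 - 1124128) + 1814035 = -4452615 + 1814035 = -2638580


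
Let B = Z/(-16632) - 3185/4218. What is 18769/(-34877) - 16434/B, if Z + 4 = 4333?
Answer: 744603812443405/46007052871 ≈ 16185.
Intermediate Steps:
Z = 4329 (Z = -4 + 4333 = 4329)
B = -1319123/1299144 (B = 4329/(-16632) - 3185/4218 = 4329*(-1/16632) - 3185*1/4218 = -481/1848 - 3185/4218 = -1319123/1299144 ≈ -1.0154)
18769/(-34877) - 16434/B = 18769/(-34877) - 16434/(-1319123/1299144) = 18769*(-1/34877) - 16434*(-1299144/1319123) = -18769/34877 + 21350132496/1319123 = 744603812443405/46007052871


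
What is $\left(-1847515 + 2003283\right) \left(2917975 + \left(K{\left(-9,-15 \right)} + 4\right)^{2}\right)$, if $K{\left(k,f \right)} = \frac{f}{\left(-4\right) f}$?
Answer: $\frac{909058640575}{2} \approx 4.5453 \cdot 10^{11}$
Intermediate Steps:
$K{\left(k,f \right)} = - \frac{1}{4}$ ($K{\left(k,f \right)} = f \left(- \frac{1}{4 f}\right) = - \frac{1}{4}$)
$\left(-1847515 + 2003283\right) \left(2917975 + \left(K{\left(-9,-15 \right)} + 4\right)^{2}\right) = \left(-1847515 + 2003283\right) \left(2917975 + \left(- \frac{1}{4} + 4\right)^{2}\right) = 155768 \left(2917975 + \left(\frac{15}{4}\right)^{2}\right) = 155768 \left(2917975 + \frac{225}{16}\right) = 155768 \cdot \frac{46687825}{16} = \frac{909058640575}{2}$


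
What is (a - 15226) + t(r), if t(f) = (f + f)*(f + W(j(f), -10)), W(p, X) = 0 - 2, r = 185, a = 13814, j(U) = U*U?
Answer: 66298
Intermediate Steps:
j(U) = U²
W(p, X) = -2
t(f) = 2*f*(-2 + f) (t(f) = (f + f)*(f - 2) = (2*f)*(-2 + f) = 2*f*(-2 + f))
(a - 15226) + t(r) = (13814 - 15226) + 2*185*(-2 + 185) = -1412 + 2*185*183 = -1412 + 67710 = 66298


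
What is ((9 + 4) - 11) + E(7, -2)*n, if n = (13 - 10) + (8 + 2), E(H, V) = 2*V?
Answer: -50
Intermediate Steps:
n = 13 (n = 3 + 10 = 13)
((9 + 4) - 11) + E(7, -2)*n = ((9 + 4) - 11) + (2*(-2))*13 = (13 - 11) - 4*13 = 2 - 52 = -50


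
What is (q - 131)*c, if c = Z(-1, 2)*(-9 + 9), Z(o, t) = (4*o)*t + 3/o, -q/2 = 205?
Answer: 0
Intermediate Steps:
q = -410 (q = -2*205 = -410)
Z(o, t) = 3/o + 4*o*t (Z(o, t) = 4*o*t + 3/o = 3/o + 4*o*t)
c = 0 (c = (3/(-1) + 4*(-1)*2)*(-9 + 9) = (3*(-1) - 8)*0 = (-3 - 8)*0 = -11*0 = 0)
(q - 131)*c = (-410 - 131)*0 = -541*0 = 0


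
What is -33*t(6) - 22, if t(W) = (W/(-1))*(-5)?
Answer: -1012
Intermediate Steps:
t(W) = 5*W (t(W) = (W*(-1))*(-5) = -W*(-5) = 5*W)
-33*t(6) - 22 = -165*6 - 22 = -33*30 - 22 = -990 - 22 = -1012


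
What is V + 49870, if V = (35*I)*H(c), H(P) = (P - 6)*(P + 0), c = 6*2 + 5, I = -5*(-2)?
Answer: 115320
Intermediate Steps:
I = 10
c = 17 (c = 12 + 5 = 17)
H(P) = P*(-6 + P) (H(P) = (-6 + P)*P = P*(-6 + P))
V = 65450 (V = (35*10)*(17*(-6 + 17)) = 350*(17*11) = 350*187 = 65450)
V + 49870 = 65450 + 49870 = 115320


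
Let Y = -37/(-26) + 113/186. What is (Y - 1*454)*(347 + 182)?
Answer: -289061999/1209 ≈ -2.3909e+5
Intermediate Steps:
Y = 2455/1209 (Y = -37*(-1/26) + 113*(1/186) = 37/26 + 113/186 = 2455/1209 ≈ 2.0306)
(Y - 1*454)*(347 + 182) = (2455/1209 - 1*454)*(347 + 182) = (2455/1209 - 454)*529 = -546431/1209*529 = -289061999/1209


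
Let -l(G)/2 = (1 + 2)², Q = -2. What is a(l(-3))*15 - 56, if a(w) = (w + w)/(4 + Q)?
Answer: -326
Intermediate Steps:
l(G) = -18 (l(G) = -2*(1 + 2)² = -2*3² = -2*9 = -18)
a(w) = w (a(w) = (w + w)/(4 - 2) = (2*w)/2 = (2*w)*(½) = w)
a(l(-3))*15 - 56 = -18*15 - 56 = -270 - 56 = -326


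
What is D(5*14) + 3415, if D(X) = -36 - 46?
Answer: 3333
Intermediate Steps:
D(X) = -82
D(5*14) + 3415 = -82 + 3415 = 3333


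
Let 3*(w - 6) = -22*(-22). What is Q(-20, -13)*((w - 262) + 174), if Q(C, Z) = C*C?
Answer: 95200/3 ≈ 31733.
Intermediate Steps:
Q(C, Z) = C**2
w = 502/3 (w = 6 + (-22*(-22))/3 = 6 + (1/3)*484 = 6 + 484/3 = 502/3 ≈ 167.33)
Q(-20, -13)*((w - 262) + 174) = (-20)**2*((502/3 - 262) + 174) = 400*(-284/3 + 174) = 400*(238/3) = 95200/3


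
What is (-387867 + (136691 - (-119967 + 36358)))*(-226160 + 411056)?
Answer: -30982468032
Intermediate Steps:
(-387867 + (136691 - (-119967 + 36358)))*(-226160 + 411056) = (-387867 + (136691 - 1*(-83609)))*184896 = (-387867 + (136691 + 83609))*184896 = (-387867 + 220300)*184896 = -167567*184896 = -30982468032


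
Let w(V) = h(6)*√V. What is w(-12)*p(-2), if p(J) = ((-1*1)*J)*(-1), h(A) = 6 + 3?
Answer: -36*I*√3 ≈ -62.354*I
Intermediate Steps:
h(A) = 9
p(J) = J (p(J) = -J*(-1) = J)
w(V) = 9*√V
w(-12)*p(-2) = (9*√(-12))*(-2) = (9*(2*I*√3))*(-2) = (18*I*√3)*(-2) = -36*I*√3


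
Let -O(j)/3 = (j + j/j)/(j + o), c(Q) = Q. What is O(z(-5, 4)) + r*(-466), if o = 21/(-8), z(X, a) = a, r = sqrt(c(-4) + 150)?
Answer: -120/11 - 466*sqrt(146) ≈ -5641.6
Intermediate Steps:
r = sqrt(146) (r = sqrt(-4 + 150) = sqrt(146) ≈ 12.083)
o = -21/8 (o = 21*(-1/8) = -21/8 ≈ -2.6250)
O(j) = -3*(1 + j)/(-21/8 + j) (O(j) = -3*(j + j/j)/(j - 21/8) = -3*(j + 1)/(-21/8 + j) = -3*(1 + j)/(-21/8 + j))
O(z(-5, 4)) + r*(-466) = 24*(-1 - 1*4)/(-21 + 8*4) + sqrt(146)*(-466) = 24*(-1 - 4)/(-21 + 32) - 466*sqrt(146) = 24*(-5)/11 - 466*sqrt(146) = 24*(1/11)*(-5) - 466*sqrt(146) = -120/11 - 466*sqrt(146)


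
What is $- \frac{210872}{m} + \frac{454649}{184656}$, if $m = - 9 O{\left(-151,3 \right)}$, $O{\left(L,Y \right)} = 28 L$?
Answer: $- \frac{1803206357}{585544176} \approx -3.0795$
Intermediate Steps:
$m = 38052$ ($m = - 9 \cdot 28 \left(-151\right) = \left(-9\right) \left(-4228\right) = 38052$)
$- \frac{210872}{m} + \frac{454649}{184656} = - \frac{210872}{38052} + \frac{454649}{184656} = \left(-210872\right) \frac{1}{38052} + 454649 \cdot \frac{1}{184656} = - \frac{52718}{9513} + \frac{454649}{184656} = - \frac{1803206357}{585544176}$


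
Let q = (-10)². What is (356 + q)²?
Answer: 207936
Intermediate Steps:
q = 100
(356 + q)² = (356 + 100)² = 456² = 207936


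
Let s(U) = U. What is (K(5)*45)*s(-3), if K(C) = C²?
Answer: -3375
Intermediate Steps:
(K(5)*45)*s(-3) = (5²*45)*(-3) = (25*45)*(-3) = 1125*(-3) = -3375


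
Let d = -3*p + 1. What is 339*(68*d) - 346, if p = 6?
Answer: -392230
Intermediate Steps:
d = -17 (d = -3*6 + 1 = -18 + 1 = -17)
339*(68*d) - 346 = 339*(68*(-17)) - 346 = 339*(-1156) - 346 = -391884 - 346 = -392230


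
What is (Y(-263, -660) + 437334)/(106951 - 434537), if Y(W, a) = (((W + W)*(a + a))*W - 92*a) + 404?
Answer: 13007693/23399 ≈ 555.91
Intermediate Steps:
Y(W, a) = 404 - 92*a + 4*a*W² (Y(W, a) = (((2*W)*(2*a))*W - 92*a) + 404 = ((4*W*a)*W - 92*a) + 404 = (4*a*W² - 92*a) + 404 = (-92*a + 4*a*W²) + 404 = 404 - 92*a + 4*a*W²)
(Y(-263, -660) + 437334)/(106951 - 434537) = ((404 - 92*(-660) + 4*(-660)*(-263)²) + 437334)/(106951 - 434537) = ((404 + 60720 + 4*(-660)*69169) + 437334)/(-327586) = ((404 + 60720 - 182606160) + 437334)*(-1/327586) = (-182545036 + 437334)*(-1/327586) = -182107702*(-1/327586) = 13007693/23399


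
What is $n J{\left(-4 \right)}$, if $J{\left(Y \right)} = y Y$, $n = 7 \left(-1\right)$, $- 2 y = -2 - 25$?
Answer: $378$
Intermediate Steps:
$y = \frac{27}{2}$ ($y = - \frac{-2 - 25}{2} = \left(- \frac{1}{2}\right) \left(-27\right) = \frac{27}{2} \approx 13.5$)
$n = -7$
$J{\left(Y \right)} = \frac{27 Y}{2}$
$n J{\left(-4 \right)} = - 7 \cdot \frac{27}{2} \left(-4\right) = \left(-7\right) \left(-54\right) = 378$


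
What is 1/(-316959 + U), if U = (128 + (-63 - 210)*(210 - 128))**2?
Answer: 1/495101605 ≈ 2.0198e-9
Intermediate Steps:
U = 495418564 (U = (128 - 273*82)**2 = (128 - 22386)**2 = (-22258)**2 = 495418564)
1/(-316959 + U) = 1/(-316959 + 495418564) = 1/495101605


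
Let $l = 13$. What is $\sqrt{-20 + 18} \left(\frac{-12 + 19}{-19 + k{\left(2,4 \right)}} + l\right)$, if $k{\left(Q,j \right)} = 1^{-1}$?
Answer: $\frac{227 i \sqrt{2}}{18} \approx 17.835 i$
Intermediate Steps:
$k{\left(Q,j \right)} = 1$
$\sqrt{-20 + 18} \left(\frac{-12 + 19}{-19 + k{\left(2,4 \right)}} + l\right) = \sqrt{-20 + 18} \left(\frac{-12 + 19}{-19 + 1} + 13\right) = \sqrt{-2} \left(\frac{7}{-18} + 13\right) = i \sqrt{2} \left(7 \left(- \frac{1}{18}\right) + 13\right) = i \sqrt{2} \left(- \frac{7}{18} + 13\right) = i \sqrt{2} \cdot \frac{227}{18} = \frac{227 i \sqrt{2}}{18}$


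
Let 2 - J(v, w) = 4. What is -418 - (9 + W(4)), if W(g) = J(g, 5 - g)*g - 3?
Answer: -416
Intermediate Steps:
J(v, w) = -2 (J(v, w) = 2 - 1*4 = 2 - 4 = -2)
W(g) = -3 - 2*g (W(g) = -2*g - 3 = -3 - 2*g)
-418 - (9 + W(4)) = -418 - (9 + (-3 - 2*4)) = -418 - (9 + (-3 - 8)) = -418 - (9 - 11) = -418 - 1*(-2) = -418 + 2 = -416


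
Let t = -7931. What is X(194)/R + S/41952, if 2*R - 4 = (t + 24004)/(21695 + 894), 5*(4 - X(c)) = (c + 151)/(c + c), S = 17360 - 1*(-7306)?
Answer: 159554579595/72182702096 ≈ 2.2104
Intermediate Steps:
S = 24666 (S = 17360 + 7306 = 24666)
X(c) = 4 - (151 + c)/(10*c) (X(c) = 4 - (c + 151)/(5*(c + c)) = 4 - (151 + c)/(5*(2*c)) = 4 - (151 + c)*1/(2*c)/5 = 4 - (151 + c)/(10*c))
R = 106429/45178 (R = 2 + ((-7931 + 24004)/(21695 + 894))/2 = 2 + (16073/22589)/2 = 2 + (16073*(1/22589))/2 = 2 + (1/2)*(16073/22589) = 2 + 16073/45178 = 106429/45178 ≈ 2.3558)
X(194)/R + S/41952 = ((1/10)*(-151 + 39*194)/194)/(106429/45178) + 24666/41952 = ((1/10)*(1/194)*(-151 + 7566))*(45178/106429) + 24666*(1/41952) = ((1/10)*(1/194)*7415)*(45178/106429) + 4111/6992 = (1483/388)*(45178/106429) + 4111/6992 = 33499487/20647226 + 4111/6992 = 159554579595/72182702096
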